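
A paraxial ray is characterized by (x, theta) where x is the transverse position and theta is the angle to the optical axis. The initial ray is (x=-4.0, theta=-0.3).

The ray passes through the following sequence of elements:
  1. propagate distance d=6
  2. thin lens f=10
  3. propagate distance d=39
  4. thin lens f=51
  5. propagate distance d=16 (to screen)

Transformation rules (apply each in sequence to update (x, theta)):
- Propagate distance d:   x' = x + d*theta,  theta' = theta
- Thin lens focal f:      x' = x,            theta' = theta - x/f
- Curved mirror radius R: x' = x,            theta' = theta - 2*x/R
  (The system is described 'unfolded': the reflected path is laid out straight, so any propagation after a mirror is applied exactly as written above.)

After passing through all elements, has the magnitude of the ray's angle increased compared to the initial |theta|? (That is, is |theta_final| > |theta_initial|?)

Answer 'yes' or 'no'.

Initial: x=-4.0000 theta=-0.3000
After 1 (propagate distance d=6): x=-5.8000 theta=-0.3000
After 2 (thin lens f=10): x=-5.8000 theta=0.2800
After 3 (propagate distance d=39): x=5.1200 theta=0.2800
After 4 (thin lens f=51): x=5.1200 theta=229/1275 (≈0.1796)
After 5 (propagate distance d=16 (to screen)): x=10192/1275 (≈7.9937) theta=229/1275 (≈0.1796)
|theta_initial|=0.3000 |theta_final|=229/1275 (≈0.1796) -> not increased

Answer: no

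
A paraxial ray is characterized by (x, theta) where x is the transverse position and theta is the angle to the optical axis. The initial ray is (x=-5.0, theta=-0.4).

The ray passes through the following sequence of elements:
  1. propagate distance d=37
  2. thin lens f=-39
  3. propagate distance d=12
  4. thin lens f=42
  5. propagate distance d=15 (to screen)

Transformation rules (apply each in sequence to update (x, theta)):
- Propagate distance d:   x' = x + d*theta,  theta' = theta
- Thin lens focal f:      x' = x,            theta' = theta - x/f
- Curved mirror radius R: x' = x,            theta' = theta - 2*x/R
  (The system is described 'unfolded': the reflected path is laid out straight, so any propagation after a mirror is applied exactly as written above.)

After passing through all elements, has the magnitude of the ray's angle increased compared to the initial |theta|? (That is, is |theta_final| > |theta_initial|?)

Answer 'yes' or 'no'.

Answer: no

Derivation:
Initial: x=-5.0000 theta=-0.4000
After 1 (propagate distance d=37): x=-19.8000 theta=-0.4000
After 2 (thin lens f=-39): x=-19.8000 theta=-59/65 (≈-0.9077)
After 3 (propagate distance d=12): x=-399/13 (≈-30.6923) theta=-59/65 (≈-0.9077)
After 4 (thin lens f=42): x=-399/13 (≈-30.6923) theta=-23/130 (≈-0.1769)
After 5 (propagate distance d=15 (to screen)): x=-867/26 (≈-33.3462) theta=-23/130 (≈-0.1769)
|theta_initial|=0.4000 |theta_final|=23/130 (≈0.1769) -> not increased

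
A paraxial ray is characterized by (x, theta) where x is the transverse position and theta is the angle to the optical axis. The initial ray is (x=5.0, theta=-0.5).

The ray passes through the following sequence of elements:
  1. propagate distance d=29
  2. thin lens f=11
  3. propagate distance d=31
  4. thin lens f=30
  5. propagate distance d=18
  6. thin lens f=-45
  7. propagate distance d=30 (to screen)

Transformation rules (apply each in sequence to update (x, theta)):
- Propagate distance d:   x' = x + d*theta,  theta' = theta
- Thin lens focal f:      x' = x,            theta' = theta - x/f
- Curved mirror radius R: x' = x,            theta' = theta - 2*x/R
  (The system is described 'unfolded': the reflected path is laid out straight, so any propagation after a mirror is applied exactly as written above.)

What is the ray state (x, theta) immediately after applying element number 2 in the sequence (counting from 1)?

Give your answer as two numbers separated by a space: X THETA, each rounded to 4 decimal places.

Answer: -9.5000 0.3636

Derivation:
Initial: x=5.0000 theta=-0.5000
After 1 (propagate distance d=29): x=-9.5000 theta=-0.5000
After 2 (thin lens f=11): x=-9.5000 theta=4/11 (≈0.3636)
Rounded to 4 decimal places: x = -9.5000, theta = 0.3636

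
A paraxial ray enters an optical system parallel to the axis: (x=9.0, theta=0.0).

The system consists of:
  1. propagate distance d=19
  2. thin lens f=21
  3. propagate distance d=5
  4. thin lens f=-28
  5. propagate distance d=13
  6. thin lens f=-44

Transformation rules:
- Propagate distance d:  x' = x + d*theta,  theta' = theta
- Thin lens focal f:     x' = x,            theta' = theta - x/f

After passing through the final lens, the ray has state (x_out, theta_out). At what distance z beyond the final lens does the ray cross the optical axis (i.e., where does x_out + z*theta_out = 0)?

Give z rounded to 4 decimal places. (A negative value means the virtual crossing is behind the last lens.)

Answer: 54.4407

Derivation:
Initial: x=9.0000 theta=0.0000
After 1 (propagate distance d=19): x=9.0000 theta=0.0000
After 2 (thin lens f=21): x=9.0000 theta=-3/7 (≈-0.4286)
After 3 (propagate distance d=5): x=48/7 (≈6.8571) theta=-3/7 (≈-0.4286)
After 4 (thin lens f=-28): x=48/7 (≈6.8571) theta=-9/49 (≈-0.1837)
After 5 (propagate distance d=13): x=219/49 (≈4.4694) theta=-9/49 (≈-0.1837)
After 6 (thin lens f=-44): x=219/49 (≈4.4694) theta=-177/2156 (≈-0.0821)
z_focus = -x_out/theta_out = -(219/49)/(-177/2156) = 3212/59 ≈ 54.4407
Rounded to 4 decimal places: z = 54.4407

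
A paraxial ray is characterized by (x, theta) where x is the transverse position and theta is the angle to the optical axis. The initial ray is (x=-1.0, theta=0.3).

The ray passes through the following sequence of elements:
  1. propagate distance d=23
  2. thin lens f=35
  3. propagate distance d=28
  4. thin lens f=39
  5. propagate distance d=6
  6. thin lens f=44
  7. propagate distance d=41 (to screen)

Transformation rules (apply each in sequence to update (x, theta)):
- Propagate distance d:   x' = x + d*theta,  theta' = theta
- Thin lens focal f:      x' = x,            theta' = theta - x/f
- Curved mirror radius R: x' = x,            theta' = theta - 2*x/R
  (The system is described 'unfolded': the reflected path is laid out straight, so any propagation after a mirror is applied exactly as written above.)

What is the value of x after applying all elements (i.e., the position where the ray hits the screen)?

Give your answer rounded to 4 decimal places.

Initial: x=-1.0000 theta=0.3000
After 1 (propagate distance d=23): x=5.9000 theta=0.3000
After 2 (thin lens f=35): x=5.9000 theta=23/175 (≈0.1314)
After 3 (propagate distance d=28): x=9.5800 theta=23/175 (≈0.1314)
After 4 (thin lens f=39): x=9.5800 theta=-1559/13650 (≈-0.1142)
After 5 (propagate distance d=6): x=40471/4550 (≈8.8947) theta=-1559/13650 (≈-0.1142)
After 6 (thin lens f=44): x=40471/4550 (≈8.8947) theta=-190009/600600 (≈-0.3164)
After 7 (propagate distance d=41 (to screen)): x=-2448197/600600 (≈-4.0763) theta=-190009/600600 (≈-0.3164)
Rounded to 4 decimal places: x = -4.0763

Answer: -4.0763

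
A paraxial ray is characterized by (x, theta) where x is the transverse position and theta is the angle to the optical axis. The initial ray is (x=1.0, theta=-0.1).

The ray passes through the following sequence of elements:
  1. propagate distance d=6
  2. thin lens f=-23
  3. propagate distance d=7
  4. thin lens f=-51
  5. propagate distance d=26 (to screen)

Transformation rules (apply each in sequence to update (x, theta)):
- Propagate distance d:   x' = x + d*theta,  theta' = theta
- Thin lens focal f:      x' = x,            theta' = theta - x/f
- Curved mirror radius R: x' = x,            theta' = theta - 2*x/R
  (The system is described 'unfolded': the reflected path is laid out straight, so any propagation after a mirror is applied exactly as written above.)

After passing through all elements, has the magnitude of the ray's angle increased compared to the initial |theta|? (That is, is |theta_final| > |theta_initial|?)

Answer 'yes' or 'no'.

Answer: no

Derivation:
Initial: x=1.0000 theta=-0.1000
After 1 (propagate distance d=6): x=0.4000 theta=-0.1000
After 2 (thin lens f=-23): x=0.4000 theta=-19/230 (≈-0.0826)
After 3 (propagate distance d=7): x=-41/230 (≈-0.1783) theta=-19/230 (≈-0.0826)
After 4 (thin lens f=-51): x=-41/230 (≈-0.1783) theta=-101/1173 (≈-0.0861)
After 5 (propagate distance d=26 (to screen)): x=-28351/11730 (≈-2.4170) theta=-101/1173 (≈-0.0861)
|theta_initial|=0.1000 |theta_final|=101/1173 (≈0.0861) -> not increased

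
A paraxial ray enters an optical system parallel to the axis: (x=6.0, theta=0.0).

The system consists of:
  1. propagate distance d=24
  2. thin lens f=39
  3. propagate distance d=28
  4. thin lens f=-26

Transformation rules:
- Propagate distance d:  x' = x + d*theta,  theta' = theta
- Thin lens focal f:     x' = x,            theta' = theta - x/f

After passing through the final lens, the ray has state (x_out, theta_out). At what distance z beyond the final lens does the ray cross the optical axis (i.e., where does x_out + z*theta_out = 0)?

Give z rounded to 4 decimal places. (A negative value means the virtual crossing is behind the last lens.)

Initial: x=6.0000 theta=0.0000
After 1 (propagate distance d=24): x=6.0000 theta=0.0000
After 2 (thin lens f=39): x=6.0000 theta=-2/13 (≈-0.1538)
After 3 (propagate distance d=28): x=22/13 (≈1.6923) theta=-2/13 (≈-0.1538)
After 4 (thin lens f=-26): x=22/13 (≈1.6923) theta=-15/169 (≈-0.0888)
z_focus = -x_out/theta_out = -(22/13)/(-15/169) = 286/15 ≈ 19.0667
Rounded to 4 decimal places: z = 19.0667

Answer: 19.0667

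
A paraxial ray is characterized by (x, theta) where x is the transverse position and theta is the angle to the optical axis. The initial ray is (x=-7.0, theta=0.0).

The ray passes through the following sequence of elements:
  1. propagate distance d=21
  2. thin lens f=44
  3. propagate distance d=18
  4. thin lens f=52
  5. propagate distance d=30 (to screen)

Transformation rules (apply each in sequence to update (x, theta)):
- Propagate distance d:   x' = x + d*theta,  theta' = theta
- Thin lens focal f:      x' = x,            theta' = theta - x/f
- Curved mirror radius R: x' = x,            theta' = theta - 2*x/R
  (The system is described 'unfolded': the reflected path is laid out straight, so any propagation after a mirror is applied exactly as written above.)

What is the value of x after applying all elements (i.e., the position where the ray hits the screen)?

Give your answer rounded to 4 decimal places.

Initial: x=-7.0000 theta=0.0000
After 1 (propagate distance d=21): x=-7.0000 theta=0.0000
After 2 (thin lens f=44): x=-7.0000 theta=7/44 (≈0.1591)
After 3 (propagate distance d=18): x=-91/22 (≈-4.1364) theta=7/44 (≈0.1591)
After 4 (thin lens f=52): x=-91/22 (≈-4.1364) theta=21/88 (≈0.2386)
After 5 (propagate distance d=30 (to screen)): x=133/44 (≈3.0227) theta=21/88 (≈0.2386)
Rounded to 4 decimal places: x = 3.0227

Answer: 3.0227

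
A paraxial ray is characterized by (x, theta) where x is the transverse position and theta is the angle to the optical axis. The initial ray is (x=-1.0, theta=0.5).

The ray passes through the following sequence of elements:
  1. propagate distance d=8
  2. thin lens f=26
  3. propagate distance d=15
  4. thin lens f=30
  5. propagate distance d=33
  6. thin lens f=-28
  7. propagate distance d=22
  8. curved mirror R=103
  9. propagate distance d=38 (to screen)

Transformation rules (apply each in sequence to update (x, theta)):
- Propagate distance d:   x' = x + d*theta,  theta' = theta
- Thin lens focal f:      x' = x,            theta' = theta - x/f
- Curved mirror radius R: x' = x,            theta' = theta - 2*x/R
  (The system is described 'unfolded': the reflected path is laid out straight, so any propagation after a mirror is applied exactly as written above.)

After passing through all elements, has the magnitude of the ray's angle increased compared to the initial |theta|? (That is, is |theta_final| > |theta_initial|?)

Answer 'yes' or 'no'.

Answer: no

Derivation:
Initial: x=-1.0000 theta=0.5000
After 1 (propagate distance d=8): x=3.0000 theta=0.5000
After 2 (thin lens f=26): x=3.0000 theta=5/13 (≈0.3846)
After 3 (propagate distance d=15): x=114/13 (≈8.7692) theta=5/13 (≈0.3846)
After 4 (thin lens f=30): x=114/13 (≈8.7692) theta=6/65 (≈0.0923)
After 5 (propagate distance d=33): x=768/65 (≈11.8154) theta=6/65 (≈0.0923)
After 6 (thin lens f=-28): x=768/65 (≈11.8154) theta=18/35 (≈0.5143)
After 7 (propagate distance d=22): x=10524/455 (≈23.1297) theta=18/35 (≈0.5143)
After 8 (curved mirror R=103): x=10524/455 (≈23.1297) theta=3054/46865 (≈0.0652)
After 9 (propagate distance d=38 (to screen)): x=171432/6695 (≈25.6060) theta=3054/46865 (≈0.0652)
|theta_initial|=0.5000 |theta_final|=3054/46865 (≈0.0652) -> not increased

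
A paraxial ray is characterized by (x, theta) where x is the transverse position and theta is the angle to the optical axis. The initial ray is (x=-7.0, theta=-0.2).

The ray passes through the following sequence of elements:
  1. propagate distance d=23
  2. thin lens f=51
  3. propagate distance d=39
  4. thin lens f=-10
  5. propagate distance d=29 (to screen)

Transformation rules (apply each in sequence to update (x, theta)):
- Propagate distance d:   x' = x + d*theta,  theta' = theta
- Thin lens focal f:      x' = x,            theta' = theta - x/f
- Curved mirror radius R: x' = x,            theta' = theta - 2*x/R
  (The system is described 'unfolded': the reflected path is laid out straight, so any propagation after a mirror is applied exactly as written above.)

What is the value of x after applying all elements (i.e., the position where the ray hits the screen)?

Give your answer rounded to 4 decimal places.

Initial: x=-7.0000 theta=-0.2000
After 1 (propagate distance d=23): x=-11.6000 theta=-0.2000
After 2 (thin lens f=51): x=-11.6000 theta=7/255 (≈0.0275)
After 3 (propagate distance d=39): x=-179/17 (≈-10.5294) theta=7/255 (≈0.0275)
After 4 (thin lens f=-10): x=-179/17 (≈-10.5294) theta=-523/510 (≈-1.0255)
After 5 (propagate distance d=29 (to screen)): x=-20537/510 (≈-40.2686) theta=-523/510 (≈-1.0255)
Rounded to 4 decimal places: x = -40.2686

Answer: -40.2686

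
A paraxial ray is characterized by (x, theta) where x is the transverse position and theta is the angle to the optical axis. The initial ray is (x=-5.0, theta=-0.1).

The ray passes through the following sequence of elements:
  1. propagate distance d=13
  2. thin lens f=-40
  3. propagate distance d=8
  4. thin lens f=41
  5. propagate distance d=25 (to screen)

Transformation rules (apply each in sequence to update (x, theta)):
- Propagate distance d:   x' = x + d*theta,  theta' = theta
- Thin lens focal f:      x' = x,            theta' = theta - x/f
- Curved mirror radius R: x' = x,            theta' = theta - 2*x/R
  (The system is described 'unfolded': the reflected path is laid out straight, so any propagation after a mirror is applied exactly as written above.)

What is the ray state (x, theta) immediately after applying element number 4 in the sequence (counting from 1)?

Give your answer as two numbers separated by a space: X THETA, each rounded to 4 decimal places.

Answer: -8.3600 -0.0536

Derivation:
Initial: x=-5.0000 theta=-0.1000
After 1 (propagate distance d=13): x=-6.3000 theta=-0.1000
After 2 (thin lens f=-40): x=-6.3000 theta=-0.2575
After 3 (propagate distance d=8): x=-8.3600 theta=-0.2575
After 4 (thin lens f=41): x=-8.3600 theta=-879/16400 (≈-0.0536)
Rounded to 4 decimal places: x = -8.3600, theta = -0.0536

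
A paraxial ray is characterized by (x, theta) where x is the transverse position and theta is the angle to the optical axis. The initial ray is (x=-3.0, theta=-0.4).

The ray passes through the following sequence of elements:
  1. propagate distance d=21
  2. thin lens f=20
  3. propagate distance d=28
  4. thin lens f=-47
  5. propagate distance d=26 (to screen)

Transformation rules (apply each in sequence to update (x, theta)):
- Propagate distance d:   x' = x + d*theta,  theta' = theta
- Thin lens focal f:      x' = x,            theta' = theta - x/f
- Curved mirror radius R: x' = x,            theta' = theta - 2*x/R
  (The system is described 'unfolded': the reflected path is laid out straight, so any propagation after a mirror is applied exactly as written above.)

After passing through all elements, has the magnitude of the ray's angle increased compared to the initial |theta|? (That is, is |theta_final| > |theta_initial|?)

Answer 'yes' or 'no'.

Initial: x=-3.0000 theta=-0.4000
After 1 (propagate distance d=21): x=-11.4000 theta=-0.4000
After 2 (thin lens f=20): x=-11.4000 theta=0.1700
After 3 (propagate distance d=28): x=-6.6400 theta=0.1700
After 4 (thin lens f=-47): x=-6.6400 theta=27/940 (≈0.0287)
After 5 (propagate distance d=26 (to screen)): x=-13849/2350 (≈-5.8932) theta=27/940 (≈0.0287)
|theta_initial|=0.4000 |theta_final|=27/940 (≈0.0287) -> not increased

Answer: no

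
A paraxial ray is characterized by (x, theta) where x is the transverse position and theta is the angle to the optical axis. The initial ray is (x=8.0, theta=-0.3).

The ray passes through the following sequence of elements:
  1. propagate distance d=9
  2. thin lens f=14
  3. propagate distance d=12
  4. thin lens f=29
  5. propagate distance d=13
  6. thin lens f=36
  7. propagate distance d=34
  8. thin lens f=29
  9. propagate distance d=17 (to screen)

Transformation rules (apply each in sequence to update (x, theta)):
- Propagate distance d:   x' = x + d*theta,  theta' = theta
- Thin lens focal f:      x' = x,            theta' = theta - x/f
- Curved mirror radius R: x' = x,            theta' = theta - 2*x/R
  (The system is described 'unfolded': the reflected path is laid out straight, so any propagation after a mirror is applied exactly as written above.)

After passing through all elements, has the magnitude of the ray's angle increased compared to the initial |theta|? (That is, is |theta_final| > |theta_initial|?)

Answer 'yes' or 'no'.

Answer: yes

Derivation:
Initial: x=8.0000 theta=-0.3000
After 1 (propagate distance d=9): x=5.3000 theta=-0.3000
After 2 (thin lens f=14): x=5.3000 theta=-19/28 (≈-0.6786)
After 3 (propagate distance d=12): x=-199/70 (≈-2.8429) theta=-19/28 (≈-0.6786)
After 4 (thin lens f=29): x=-199/70 (≈-2.8429) theta=-2357/4060 (≈-0.5805)
After 5 (propagate distance d=13): x=-42183/4060 (≈-10.3899) theta=-2357/4060 (≈-0.5805)
After 6 (thin lens f=36): x=-42183/4060 (≈-10.3899) theta=-4741/16240 (≈-0.2919)
After 7 (propagate distance d=34): x=-164963/8120 (≈-20.3156) theta=-4741/16240 (≈-0.2919)
After 8 (thin lens f=29): x=-164963/8120 (≈-20.3156) theta=27491/67280 (≈0.4086)
After 9 (propagate distance d=17 (to screen)): x=-1259285/94192 (≈-13.3693) theta=27491/67280 (≈0.4086)
|theta_initial|=0.3000 |theta_final|=27491/67280 (≈0.4086) -> increased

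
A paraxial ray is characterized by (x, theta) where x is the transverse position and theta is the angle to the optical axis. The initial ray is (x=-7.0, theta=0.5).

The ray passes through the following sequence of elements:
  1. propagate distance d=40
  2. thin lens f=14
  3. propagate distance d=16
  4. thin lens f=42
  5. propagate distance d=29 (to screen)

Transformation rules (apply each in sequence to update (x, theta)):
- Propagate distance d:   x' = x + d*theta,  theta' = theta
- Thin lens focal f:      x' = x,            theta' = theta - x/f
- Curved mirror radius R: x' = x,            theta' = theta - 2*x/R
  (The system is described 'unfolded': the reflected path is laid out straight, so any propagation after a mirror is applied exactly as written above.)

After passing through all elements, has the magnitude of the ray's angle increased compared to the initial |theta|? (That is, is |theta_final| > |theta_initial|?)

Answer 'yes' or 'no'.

Initial: x=-7.0000 theta=0.5000
After 1 (propagate distance d=40): x=13.0000 theta=0.5000
After 2 (thin lens f=14): x=13.0000 theta=-3/7 (≈-0.4286)
After 3 (propagate distance d=16): x=43/7 (≈6.1429) theta=-3/7 (≈-0.4286)
After 4 (thin lens f=42): x=43/7 (≈6.1429) theta=-169/294 (≈-0.5748)
After 5 (propagate distance d=29 (to screen)): x=-3095/294 (≈-10.5272) theta=-169/294 (≈-0.5748)
|theta_initial|=0.5000 |theta_final|=169/294 (≈0.5748) -> increased

Answer: yes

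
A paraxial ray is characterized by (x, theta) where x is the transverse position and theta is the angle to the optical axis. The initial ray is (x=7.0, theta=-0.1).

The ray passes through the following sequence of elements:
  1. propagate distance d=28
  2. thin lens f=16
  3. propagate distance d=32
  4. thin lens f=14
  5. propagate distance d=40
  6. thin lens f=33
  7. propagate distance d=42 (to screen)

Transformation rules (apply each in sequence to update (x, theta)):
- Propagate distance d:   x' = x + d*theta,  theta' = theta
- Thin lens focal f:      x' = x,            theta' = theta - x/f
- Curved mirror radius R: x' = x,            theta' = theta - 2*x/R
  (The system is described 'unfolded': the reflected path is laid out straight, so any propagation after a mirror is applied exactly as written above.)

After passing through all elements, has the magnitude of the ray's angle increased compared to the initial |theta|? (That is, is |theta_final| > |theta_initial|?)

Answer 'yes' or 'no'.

Answer: yes

Derivation:
Initial: x=7.0000 theta=-0.1000
After 1 (propagate distance d=28): x=4.2000 theta=-0.1000
After 2 (thin lens f=16): x=4.2000 theta=-0.3625
After 3 (propagate distance d=32): x=-7.4000 theta=-0.3625
After 4 (thin lens f=14): x=-7.4000 theta=93/560 (≈0.1661)
After 5 (propagate distance d=40): x=-53/70 (≈-0.7571) theta=93/560 (≈0.1661)
After 6 (thin lens f=33): x=-53/70 (≈-0.7571) theta=499/2640 (≈0.1890)
After 7 (propagate distance d=42 (to screen)): x=22119/3080 (≈7.1815) theta=499/2640 (≈0.1890)
|theta_initial|=0.1000 |theta_final|=499/2640 (≈0.1890) -> increased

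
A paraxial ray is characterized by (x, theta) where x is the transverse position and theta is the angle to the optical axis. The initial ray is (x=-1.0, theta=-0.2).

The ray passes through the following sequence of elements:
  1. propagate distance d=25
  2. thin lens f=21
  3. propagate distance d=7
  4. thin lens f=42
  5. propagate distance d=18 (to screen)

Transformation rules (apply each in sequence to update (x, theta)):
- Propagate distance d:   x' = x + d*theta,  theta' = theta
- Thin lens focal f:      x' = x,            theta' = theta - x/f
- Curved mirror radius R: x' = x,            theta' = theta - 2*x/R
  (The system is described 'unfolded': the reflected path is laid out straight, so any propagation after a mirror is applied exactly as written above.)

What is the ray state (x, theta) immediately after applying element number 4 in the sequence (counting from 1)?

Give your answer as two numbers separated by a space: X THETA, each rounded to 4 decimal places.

Answer: -5.4000 0.2143

Derivation:
Initial: x=-1.0000 theta=-0.2000
After 1 (propagate distance d=25): x=-6.0000 theta=-0.2000
After 2 (thin lens f=21): x=-6.0000 theta=3/35 (≈0.0857)
After 3 (propagate distance d=7): x=-5.4000 theta=3/35 (≈0.0857)
After 4 (thin lens f=42): x=-5.4000 theta=3/14 (≈0.2143)
Rounded to 4 decimal places: x = -5.4000, theta = 0.2143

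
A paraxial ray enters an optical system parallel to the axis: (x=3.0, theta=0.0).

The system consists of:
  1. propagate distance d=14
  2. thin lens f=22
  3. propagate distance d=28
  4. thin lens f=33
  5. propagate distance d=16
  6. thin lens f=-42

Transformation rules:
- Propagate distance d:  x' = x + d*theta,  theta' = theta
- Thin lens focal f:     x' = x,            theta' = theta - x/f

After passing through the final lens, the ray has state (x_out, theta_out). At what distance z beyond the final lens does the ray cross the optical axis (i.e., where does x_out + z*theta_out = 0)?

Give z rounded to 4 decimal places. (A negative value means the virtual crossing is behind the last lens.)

Answer: -15.0000

Derivation:
Initial: x=3.0000 theta=0.0000
After 1 (propagate distance d=14): x=3.0000 theta=0.0000
After 2 (thin lens f=22): x=3.0000 theta=-3/22 (≈-0.1364)
After 3 (propagate distance d=28): x=-9/11 (≈-0.8182) theta=-3/22 (≈-0.1364)
After 4 (thin lens f=33): x=-9/11 (≈-0.8182) theta=-27/242 (≈-0.1116)
After 5 (propagate distance d=16): x=-315/121 (≈-2.6033) theta=-27/242 (≈-0.1116)
After 6 (thin lens f=-42): x=-315/121 (≈-2.6033) theta=-21/121 (≈-0.1736)
z_focus = -x_out/theta_out = -(-315/121)/(-21/121) = -15.0000
Rounded to 4 decimal places: z = -15.0000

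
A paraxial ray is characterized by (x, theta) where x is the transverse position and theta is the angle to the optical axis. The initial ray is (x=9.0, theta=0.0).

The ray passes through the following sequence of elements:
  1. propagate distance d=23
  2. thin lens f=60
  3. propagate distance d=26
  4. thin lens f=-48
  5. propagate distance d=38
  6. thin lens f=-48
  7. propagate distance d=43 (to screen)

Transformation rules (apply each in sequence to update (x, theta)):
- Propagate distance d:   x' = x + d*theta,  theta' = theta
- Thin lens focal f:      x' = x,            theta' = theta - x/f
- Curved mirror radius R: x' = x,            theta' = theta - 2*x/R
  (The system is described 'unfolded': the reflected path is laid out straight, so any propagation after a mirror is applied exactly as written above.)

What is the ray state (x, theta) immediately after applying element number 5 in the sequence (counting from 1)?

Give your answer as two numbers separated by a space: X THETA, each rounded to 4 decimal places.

Answer: 3.4375 -0.0438

Derivation:
Initial: x=9.0000 theta=0.0000
After 1 (propagate distance d=23): x=9.0000 theta=0.0000
After 2 (thin lens f=60): x=9.0000 theta=-0.1500
After 3 (propagate distance d=26): x=5.1000 theta=-0.1500
After 4 (thin lens f=-48): x=5.1000 theta=-7/160 (≈-0.0438)
After 5 (propagate distance d=38): x=3.4375 theta=-7/160 (≈-0.0438)
Rounded to 4 decimal places: x = 3.4375, theta = -0.0438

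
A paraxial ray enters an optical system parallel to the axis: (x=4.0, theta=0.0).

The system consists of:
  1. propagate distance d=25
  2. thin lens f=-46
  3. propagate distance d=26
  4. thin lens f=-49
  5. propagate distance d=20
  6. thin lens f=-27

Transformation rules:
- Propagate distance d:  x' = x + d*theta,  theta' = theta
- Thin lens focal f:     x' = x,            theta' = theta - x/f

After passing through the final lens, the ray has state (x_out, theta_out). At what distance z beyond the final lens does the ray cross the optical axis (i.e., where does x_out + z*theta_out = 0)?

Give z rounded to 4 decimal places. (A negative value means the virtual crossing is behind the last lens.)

Initial: x=4.0000 theta=0.0000
After 1 (propagate distance d=25): x=4.0000 theta=0.0000
After 2 (thin lens f=-46): x=4.0000 theta=2/23 (≈0.0870)
After 3 (propagate distance d=26): x=144/23 (≈6.2609) theta=2/23 (≈0.0870)
After 4 (thin lens f=-49): x=144/23 (≈6.2609) theta=242/1127 (≈0.2147)
After 5 (propagate distance d=20): x=11896/1127 (≈10.5555) theta=242/1127 (≈0.2147)
After 6 (thin lens f=-27): x=11896/1127 (≈10.5555) theta=18430/30429 (≈0.6057)
z_focus = -x_out/theta_out = -(11896/1127)/(18430/30429) = -160596/9215 ≈ -17.4277
Rounded to 4 decimal places: z = -17.4277

Answer: -17.4277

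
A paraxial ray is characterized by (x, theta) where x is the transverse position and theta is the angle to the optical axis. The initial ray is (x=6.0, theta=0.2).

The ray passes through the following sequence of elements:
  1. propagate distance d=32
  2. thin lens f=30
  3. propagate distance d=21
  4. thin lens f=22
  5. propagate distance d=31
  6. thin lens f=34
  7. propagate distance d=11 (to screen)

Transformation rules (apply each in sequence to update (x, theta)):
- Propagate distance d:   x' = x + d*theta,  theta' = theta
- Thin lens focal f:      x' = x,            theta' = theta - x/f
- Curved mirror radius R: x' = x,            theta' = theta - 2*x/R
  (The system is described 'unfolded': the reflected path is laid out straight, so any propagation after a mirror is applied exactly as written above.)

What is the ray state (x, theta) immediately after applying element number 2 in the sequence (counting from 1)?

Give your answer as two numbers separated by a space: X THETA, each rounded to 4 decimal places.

Initial: x=6.0000 theta=0.2000
After 1 (propagate distance d=32): x=12.4000 theta=0.2000
After 2 (thin lens f=30): x=12.4000 theta=-16/75 (≈-0.2133)
Rounded to 4 decimal places: x = 12.4000, theta = -0.2133

Answer: 12.4000 -0.2133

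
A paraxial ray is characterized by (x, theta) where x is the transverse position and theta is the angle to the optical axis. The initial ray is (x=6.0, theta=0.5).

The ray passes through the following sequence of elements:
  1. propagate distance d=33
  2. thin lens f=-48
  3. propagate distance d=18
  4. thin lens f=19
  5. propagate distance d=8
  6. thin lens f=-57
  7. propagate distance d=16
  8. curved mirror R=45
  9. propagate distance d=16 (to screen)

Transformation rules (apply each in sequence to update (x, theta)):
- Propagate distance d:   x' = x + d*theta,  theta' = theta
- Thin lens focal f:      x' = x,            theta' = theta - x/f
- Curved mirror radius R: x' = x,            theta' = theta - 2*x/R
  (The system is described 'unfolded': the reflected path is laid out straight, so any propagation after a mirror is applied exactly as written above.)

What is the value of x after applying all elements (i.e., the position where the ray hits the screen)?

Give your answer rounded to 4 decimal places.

Initial: x=6.0000 theta=0.5000
After 1 (propagate distance d=33): x=22.5000 theta=0.5000
After 2 (thin lens f=-48): x=22.5000 theta=31/32 (≈0.9688)
After 3 (propagate distance d=18): x=39.9375 theta=31/32 (≈0.9688)
After 4 (thin lens f=19): x=39.9375 theta=-689/608 (≈-1.1332)
After 5 (propagate distance d=8): x=9385/304 (≈30.8717) theta=-689/608 (≈-1.1332)
After 6 (thin lens f=-57): x=9385/304 (≈30.8717) theta=-20503/34656 (≈-0.5916)
After 7 (propagate distance d=16): x=370921/17328 (≈21.4059) theta=-20503/34656 (≈-0.5916)
After 8 (curved mirror R=45): x=370921/17328 (≈21.4059) theta=-2406319/1559520 (≈-1.5430)
After 9 (propagate distance d=16 (to screen)): x=-2559107/779760 (≈-3.2819) theta=-2406319/1559520 (≈-1.5430)
Rounded to 4 decimal places: x = -3.2819

Answer: -3.2819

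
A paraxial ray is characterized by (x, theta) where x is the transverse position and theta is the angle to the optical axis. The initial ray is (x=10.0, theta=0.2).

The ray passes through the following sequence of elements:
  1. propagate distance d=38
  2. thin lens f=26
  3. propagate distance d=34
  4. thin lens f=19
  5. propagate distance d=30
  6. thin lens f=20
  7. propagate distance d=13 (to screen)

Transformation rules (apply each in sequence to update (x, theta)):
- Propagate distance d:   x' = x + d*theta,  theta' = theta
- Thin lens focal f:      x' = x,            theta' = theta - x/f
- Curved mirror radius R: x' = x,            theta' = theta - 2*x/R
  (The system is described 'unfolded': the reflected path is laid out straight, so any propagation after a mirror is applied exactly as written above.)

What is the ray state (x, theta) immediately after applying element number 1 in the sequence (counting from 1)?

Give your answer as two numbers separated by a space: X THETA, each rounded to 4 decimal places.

Initial: x=10.0000 theta=0.2000
After 1 (propagate distance d=38): x=17.6000 theta=0.2000
Rounded to 4 decimal places: x = 17.6000, theta = 0.2000

Answer: 17.6000 0.2000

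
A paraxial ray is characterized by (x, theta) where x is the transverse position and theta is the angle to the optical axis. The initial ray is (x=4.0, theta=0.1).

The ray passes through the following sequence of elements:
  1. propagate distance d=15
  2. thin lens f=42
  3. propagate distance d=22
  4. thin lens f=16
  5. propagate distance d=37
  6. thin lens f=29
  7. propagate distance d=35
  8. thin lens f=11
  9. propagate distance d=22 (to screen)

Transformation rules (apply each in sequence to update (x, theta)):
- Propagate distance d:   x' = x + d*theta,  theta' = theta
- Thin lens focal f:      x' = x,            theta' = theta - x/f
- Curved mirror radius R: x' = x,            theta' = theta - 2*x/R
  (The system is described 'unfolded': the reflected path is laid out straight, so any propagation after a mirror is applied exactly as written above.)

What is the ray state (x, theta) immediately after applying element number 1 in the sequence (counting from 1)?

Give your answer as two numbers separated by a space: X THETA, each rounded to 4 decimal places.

Initial: x=4.0000 theta=0.1000
After 1 (propagate distance d=15): x=5.5000 theta=0.1000
Rounded to 4 decimal places: x = 5.5000, theta = 0.1000

Answer: 5.5000 0.1000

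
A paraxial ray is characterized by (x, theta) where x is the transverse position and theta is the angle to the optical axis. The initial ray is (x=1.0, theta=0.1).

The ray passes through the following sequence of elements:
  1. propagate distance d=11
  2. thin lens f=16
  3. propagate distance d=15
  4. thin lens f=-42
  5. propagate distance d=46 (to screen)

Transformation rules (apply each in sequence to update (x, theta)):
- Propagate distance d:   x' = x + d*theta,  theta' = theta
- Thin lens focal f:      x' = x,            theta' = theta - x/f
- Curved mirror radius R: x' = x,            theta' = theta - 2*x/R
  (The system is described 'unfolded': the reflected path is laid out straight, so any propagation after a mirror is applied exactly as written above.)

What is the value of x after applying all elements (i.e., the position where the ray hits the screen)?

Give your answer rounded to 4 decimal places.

Initial: x=1.0000 theta=0.1000
After 1 (propagate distance d=11): x=2.1000 theta=0.1000
After 2 (thin lens f=16): x=2.1000 theta=-1/32 (≈-0.0313)
After 3 (propagate distance d=15): x=261/160 (≈1.6313) theta=-1/32 (≈-0.0313)
After 4 (thin lens f=-42): x=261/160 (≈1.6313) theta=17/2240 (≈0.0076)
After 5 (propagate distance d=46 (to screen)): x=1109/560 (≈1.9804) theta=17/2240 (≈0.0076)
Rounded to 4 decimal places: x = 1.9804

Answer: 1.9804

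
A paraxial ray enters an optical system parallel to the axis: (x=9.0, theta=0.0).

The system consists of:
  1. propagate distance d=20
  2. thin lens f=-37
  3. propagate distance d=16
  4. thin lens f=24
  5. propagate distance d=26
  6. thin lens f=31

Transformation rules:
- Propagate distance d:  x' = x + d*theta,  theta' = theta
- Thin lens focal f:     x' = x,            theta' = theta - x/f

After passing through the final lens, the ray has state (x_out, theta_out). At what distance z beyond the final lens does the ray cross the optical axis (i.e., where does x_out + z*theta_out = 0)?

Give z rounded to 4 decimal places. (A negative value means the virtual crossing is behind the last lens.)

Answer: 11.3324

Derivation:
Initial: x=9.0000 theta=0.0000
After 1 (propagate distance d=20): x=9.0000 theta=0.0000
After 2 (thin lens f=-37): x=9.0000 theta=9/37 (≈0.2432)
After 3 (propagate distance d=16): x=477/37 (≈12.8919) theta=9/37 (≈0.2432)
After 4 (thin lens f=24): x=477/37 (≈12.8919) theta=-87/296 (≈-0.2939)
After 5 (propagate distance d=26): x=5.2500 theta=-87/296 (≈-0.2939)
After 6 (thin lens f=31): x=5.2500 theta=-4251/9176 (≈-0.4633)
z_focus = -x_out/theta_out = -(5.2500)/(-4251/9176) = 16058/1417 ≈ 11.3324
Rounded to 4 decimal places: z = 11.3324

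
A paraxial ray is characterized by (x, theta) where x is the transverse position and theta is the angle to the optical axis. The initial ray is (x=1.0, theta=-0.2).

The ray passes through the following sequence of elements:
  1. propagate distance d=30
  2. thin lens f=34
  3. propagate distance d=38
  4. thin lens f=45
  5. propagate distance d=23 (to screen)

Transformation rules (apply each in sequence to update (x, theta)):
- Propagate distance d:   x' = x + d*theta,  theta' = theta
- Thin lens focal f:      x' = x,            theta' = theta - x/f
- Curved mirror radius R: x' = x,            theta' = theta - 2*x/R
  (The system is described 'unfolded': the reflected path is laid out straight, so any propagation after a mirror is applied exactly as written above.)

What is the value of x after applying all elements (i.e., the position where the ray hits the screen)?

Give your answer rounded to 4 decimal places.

Answer: -4.6456

Derivation:
Initial: x=1.0000 theta=-0.2000
After 1 (propagate distance d=30): x=-5.0000 theta=-0.2000
After 2 (thin lens f=34): x=-5.0000 theta=-9/170 (≈-0.0529)
After 3 (propagate distance d=38): x=-596/85 (≈-7.0118) theta=-9/170 (≈-0.0529)
After 4 (thin lens f=45): x=-596/85 (≈-7.0118) theta=787/7650 (≈0.1029)
After 5 (propagate distance d=23 (to screen)): x=-35539/7650 (≈-4.6456) theta=787/7650 (≈0.1029)
Rounded to 4 decimal places: x = -4.6456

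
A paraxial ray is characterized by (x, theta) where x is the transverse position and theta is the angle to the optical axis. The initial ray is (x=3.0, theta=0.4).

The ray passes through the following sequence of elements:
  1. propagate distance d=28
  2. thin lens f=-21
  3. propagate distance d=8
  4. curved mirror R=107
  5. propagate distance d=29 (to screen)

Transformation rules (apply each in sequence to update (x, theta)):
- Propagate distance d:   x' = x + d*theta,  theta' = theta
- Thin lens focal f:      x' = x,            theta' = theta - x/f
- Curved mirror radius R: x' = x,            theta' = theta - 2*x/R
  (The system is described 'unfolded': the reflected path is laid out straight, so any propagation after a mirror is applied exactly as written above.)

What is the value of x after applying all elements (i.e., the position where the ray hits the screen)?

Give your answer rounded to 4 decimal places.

Answer: 41.6550

Derivation:
Initial: x=3.0000 theta=0.4000
After 1 (propagate distance d=28): x=14.2000 theta=0.4000
After 2 (thin lens f=-21): x=14.2000 theta=113/105 (≈1.0762)
After 3 (propagate distance d=8): x=479/21 (≈22.8095) theta=113/105 (≈1.0762)
After 4 (curved mirror R=107): x=479/21 (≈22.8095) theta=1043/1605 (≈0.6498)
After 5 (propagate distance d=29 (to screen)): x=155998/3745 (≈41.6550) theta=1043/1605 (≈0.6498)
Rounded to 4 decimal places: x = 41.6550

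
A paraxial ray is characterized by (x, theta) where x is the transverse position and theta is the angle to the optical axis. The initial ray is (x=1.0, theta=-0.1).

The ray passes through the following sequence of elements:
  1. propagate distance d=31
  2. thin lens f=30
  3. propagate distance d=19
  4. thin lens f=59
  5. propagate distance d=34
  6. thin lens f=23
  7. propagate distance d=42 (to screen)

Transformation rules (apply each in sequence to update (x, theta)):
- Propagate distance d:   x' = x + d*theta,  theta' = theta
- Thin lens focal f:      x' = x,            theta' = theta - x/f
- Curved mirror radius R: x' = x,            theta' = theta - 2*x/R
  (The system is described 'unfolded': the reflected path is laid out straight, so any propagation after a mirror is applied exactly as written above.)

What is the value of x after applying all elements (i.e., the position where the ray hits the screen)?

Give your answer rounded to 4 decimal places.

Answer: 2.4179

Derivation:
Initial: x=1.0000 theta=-0.1000
After 1 (propagate distance d=31): x=-2.1000 theta=-0.1000
After 2 (thin lens f=30): x=-2.1000 theta=-0.0300
After 3 (propagate distance d=19): x=-2.6700 theta=-0.0300
After 4 (thin lens f=59): x=-2.6700 theta=9/590 (≈0.0153)
After 5 (propagate distance d=34): x=-12693/5900 (≈-2.1514) theta=9/590 (≈0.0153)
After 6 (thin lens f=23): x=-12693/5900 (≈-2.1514) theta=14763/135700 (≈0.1088)
After 7 (propagate distance d=42 (to screen)): x=328107/135700 (≈2.4179) theta=14763/135700 (≈0.1088)
Rounded to 4 decimal places: x = 2.4179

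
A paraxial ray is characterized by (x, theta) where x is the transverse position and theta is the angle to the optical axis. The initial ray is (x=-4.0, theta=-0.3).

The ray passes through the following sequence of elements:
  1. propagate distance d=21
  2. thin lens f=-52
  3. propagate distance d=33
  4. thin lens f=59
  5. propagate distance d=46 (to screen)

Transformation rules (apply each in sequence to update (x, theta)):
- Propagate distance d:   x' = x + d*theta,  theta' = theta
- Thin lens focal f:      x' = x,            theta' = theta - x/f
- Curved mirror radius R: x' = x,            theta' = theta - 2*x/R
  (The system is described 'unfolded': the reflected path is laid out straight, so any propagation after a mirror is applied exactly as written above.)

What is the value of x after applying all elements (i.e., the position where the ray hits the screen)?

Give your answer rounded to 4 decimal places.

Answer: -28.8026

Derivation:
Initial: x=-4.0000 theta=-0.3000
After 1 (propagate distance d=21): x=-10.3000 theta=-0.3000
After 2 (thin lens f=-52): x=-10.3000 theta=-259/520 (≈-0.4981)
After 3 (propagate distance d=33): x=-13903/520 (≈-26.7365) theta=-259/520 (≈-0.4981)
After 4 (thin lens f=59): x=-13903/520 (≈-26.7365) theta=-53/1180 (≈-0.0449)
After 5 (propagate distance d=46 (to screen)): x=-176733/6136 (≈-28.8026) theta=-53/1180 (≈-0.0449)
Rounded to 4 decimal places: x = -28.8026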